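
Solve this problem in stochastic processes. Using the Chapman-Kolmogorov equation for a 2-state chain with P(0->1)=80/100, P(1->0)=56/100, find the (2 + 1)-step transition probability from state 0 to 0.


P^3 = P^2 * P^1
Computing via matrix multiplication of the transition matrix.
Entry (0,0) of P^3 = 0.3843

0.3843


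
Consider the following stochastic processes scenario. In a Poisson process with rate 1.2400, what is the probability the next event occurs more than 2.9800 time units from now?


P(X > t) = exp(-lambda * t)
= exp(-1.2400 * 2.9800)
= exp(-3.6952) = 0.0248

0.0248


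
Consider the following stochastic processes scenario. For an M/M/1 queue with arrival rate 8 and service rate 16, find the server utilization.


rho = lambda/mu
= 8/16
= 0.5000

0.5000


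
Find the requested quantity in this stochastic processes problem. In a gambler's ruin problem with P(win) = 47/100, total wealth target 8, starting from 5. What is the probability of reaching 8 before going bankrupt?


Gambler's ruin formula:
r = q/p = 0.5300/0.4700 = 1.1277
P(win) = (1 - r^i)/(1 - r^N)
= (1 - 1.1277^5)/(1 - 1.1277^8)
= 0.5100

0.5100


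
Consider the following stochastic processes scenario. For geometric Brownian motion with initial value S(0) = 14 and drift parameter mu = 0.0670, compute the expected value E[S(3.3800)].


E[S(t)] = S(0) * exp(mu * t)
= 14 * exp(0.0670 * 3.3800)
= 14 * 1.2542
= 17.5581

17.5581


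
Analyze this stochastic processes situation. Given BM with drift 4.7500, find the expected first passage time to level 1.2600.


Expected first passage time = a/mu
= 1.2600/4.7500
= 0.2653

0.2653


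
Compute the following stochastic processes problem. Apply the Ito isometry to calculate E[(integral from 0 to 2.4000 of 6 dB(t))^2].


By Ito isometry: E[(int f dB)^2] = int f^2 dt
= 6^2 * 2.4000
= 36 * 2.4000 = 86.4000

86.4000


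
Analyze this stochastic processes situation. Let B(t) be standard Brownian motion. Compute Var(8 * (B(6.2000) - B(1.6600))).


Var(alpha*(B(t)-B(s))) = alpha^2 * (t-s)
= 8^2 * (6.2000 - 1.6600)
= 64 * 4.5400
= 290.5600

290.5600


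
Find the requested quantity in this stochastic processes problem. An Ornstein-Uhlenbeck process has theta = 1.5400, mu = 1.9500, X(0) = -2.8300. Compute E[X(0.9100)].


E[X(t)] = mu + (X(0) - mu)*exp(-theta*t)
= 1.9500 + (-2.8300 - 1.9500)*exp(-1.5400*0.9100)
= 1.9500 + -4.7800 * 0.2463
= 0.7729

0.7729


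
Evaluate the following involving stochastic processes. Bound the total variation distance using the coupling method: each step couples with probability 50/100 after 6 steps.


TV distance bound <= (1-delta)^n
= (1 - 0.5000)^6
= 0.5000^6
= 0.0156

0.0156


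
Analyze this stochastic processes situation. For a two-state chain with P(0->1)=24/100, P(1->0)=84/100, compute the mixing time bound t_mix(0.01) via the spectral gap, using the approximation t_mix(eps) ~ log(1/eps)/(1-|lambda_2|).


lambda_2 = |1 - p01 - p10| = |1 - 0.2400 - 0.8400| = 0.0800
t_mix ~ log(1/eps)/(1 - |lambda_2|)
= log(100)/(1 - 0.0800) = 4.6052/0.9200
= 5.0056

5.0056


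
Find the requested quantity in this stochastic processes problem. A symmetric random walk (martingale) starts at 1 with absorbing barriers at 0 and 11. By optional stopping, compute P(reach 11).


By optional stopping theorem: E(M at tau) = M(0) = 1
P(hit 11)*11 + P(hit 0)*0 = 1
P(hit 11) = (1 - 0)/(11 - 0) = 1/11 = 0.0909

0.0909


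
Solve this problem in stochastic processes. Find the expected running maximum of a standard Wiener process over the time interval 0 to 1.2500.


E(max B(s)) = sqrt(2t/pi)
= sqrt(2*1.2500/pi)
= sqrt(0.7958)
= 0.8921

0.8921


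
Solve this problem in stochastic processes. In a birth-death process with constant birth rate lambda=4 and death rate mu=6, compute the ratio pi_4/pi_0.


For birth-death process, pi_n/pi_0 = (lambda/mu)^n
= (4/6)^4
= 0.1975

0.1975


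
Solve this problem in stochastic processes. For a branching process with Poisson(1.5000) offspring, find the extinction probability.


Since mu = 1.5000 > 1, extinction prob q < 1.
Solve s = exp(mu*(s-1)) iteratively.
q = 0.4172

0.4172


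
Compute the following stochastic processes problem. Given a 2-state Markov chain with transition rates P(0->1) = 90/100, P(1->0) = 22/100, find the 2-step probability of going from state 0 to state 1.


Computing P^2 by matrix multiplication.
P = [[0.1000, 0.9000], [0.2200, 0.7800]]
After raising P to the power 2:
P^2(0,1) = 0.7920

0.7920


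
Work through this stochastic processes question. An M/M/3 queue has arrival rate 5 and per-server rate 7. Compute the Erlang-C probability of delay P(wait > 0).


a = lambda/mu = 0.7143
rho = a/c = 0.2381
Erlang-C formula applied:
C(c,a) = 0.0389

0.0389


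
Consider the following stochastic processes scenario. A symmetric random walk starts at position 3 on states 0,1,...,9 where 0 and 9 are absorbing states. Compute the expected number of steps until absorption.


For symmetric RW on 0,...,N with absorbing barriers, E(i) = i*(N-i)
E(3) = 3 * 6 = 18

18


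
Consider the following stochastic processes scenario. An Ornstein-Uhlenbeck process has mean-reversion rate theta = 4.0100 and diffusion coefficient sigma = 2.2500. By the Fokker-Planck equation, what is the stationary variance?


Stationary variance = sigma^2 / (2*theta)
= 2.2500^2 / (2*4.0100)
= 5.0625 / 8.0200
= 0.6312

0.6312


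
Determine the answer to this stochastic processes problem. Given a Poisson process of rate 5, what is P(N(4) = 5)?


P(N(t)=k) = (lambda*t)^k * exp(-lambda*t) / k!
lambda*t = 20
= 20^5 * exp(-20) / 5!
= 3200000 * 2.0612e-09 / 120
= 5.4964e-05

5.4964e-05


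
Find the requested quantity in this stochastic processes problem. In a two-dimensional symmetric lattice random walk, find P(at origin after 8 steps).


P = C(8,4)^2 / 4^8
= 70^2 / 65536
= 4900 / 65536
= 0.0748

0.0748


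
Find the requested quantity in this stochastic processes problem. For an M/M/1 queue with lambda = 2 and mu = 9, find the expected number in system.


rho = 2/9 = 0.2222
L = rho/(1-rho)
= 0.2222/0.7778
= 0.2857

0.2857


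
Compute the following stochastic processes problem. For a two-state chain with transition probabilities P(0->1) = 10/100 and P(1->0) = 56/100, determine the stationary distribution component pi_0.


Stationary distribution: pi_0 = p10/(p01+p10), pi_1 = p01/(p01+p10)
p01 = 0.1000, p10 = 0.5600
pi_0 = 0.8485

0.8485


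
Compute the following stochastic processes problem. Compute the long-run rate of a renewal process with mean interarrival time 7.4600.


Long-run renewal rate = 1/E(X)
= 1/7.4600
= 0.1340

0.1340


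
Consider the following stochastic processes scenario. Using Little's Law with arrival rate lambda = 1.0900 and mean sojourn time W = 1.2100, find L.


Little's Law: L = lambda * W
= 1.0900 * 1.2100
= 1.3189

1.3189


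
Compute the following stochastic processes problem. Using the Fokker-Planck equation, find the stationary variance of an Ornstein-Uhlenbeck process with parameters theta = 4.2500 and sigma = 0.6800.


Stationary variance = sigma^2 / (2*theta)
= 0.6800^2 / (2*4.2500)
= 0.4624 / 8.5000
= 0.0544

0.0544


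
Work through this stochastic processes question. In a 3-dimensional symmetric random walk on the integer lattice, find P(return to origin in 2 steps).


P(return in 2 steps) = P(reverse first step) = 1/(2d)
= 1/6
= 0.1667

0.1667


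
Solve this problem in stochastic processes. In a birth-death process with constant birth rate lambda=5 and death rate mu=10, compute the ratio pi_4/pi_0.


For birth-death process, pi_n/pi_0 = (lambda/mu)^n
= (5/10)^4
= 0.0625

0.0625


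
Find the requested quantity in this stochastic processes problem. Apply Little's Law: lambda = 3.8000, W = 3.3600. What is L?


Little's Law: L = lambda * W
= 3.8000 * 3.3600
= 12.7680

12.7680


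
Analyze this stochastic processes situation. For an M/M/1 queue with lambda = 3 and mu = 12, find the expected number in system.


rho = 3/12 = 0.2500
L = rho/(1-rho)
= 0.2500/0.7500
= 0.3333

0.3333


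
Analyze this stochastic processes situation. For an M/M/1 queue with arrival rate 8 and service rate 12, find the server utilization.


rho = lambda/mu
= 8/12
= 0.6667

0.6667


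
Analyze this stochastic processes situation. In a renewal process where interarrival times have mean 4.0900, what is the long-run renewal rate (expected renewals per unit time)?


Long-run renewal rate = 1/E(X)
= 1/4.0900
= 0.2445

0.2445


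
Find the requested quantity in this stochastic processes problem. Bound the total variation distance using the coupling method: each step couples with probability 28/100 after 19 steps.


TV distance bound <= (1-delta)^n
= (1 - 0.2800)^19
= 0.7200^19
= 0.0019

0.0019


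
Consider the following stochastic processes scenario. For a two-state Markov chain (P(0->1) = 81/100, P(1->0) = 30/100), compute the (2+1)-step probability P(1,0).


P^3 = P^2 * P^1
Computing via matrix multiplication of the transition matrix.
Entry (1,0) of P^3 = 0.2706

0.2706


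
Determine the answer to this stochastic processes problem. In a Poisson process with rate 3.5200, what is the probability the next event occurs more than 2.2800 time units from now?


P(X > t) = exp(-lambda * t)
= exp(-3.5200 * 2.2800)
= exp(-8.0256) = 3.2698e-04

3.2698e-04


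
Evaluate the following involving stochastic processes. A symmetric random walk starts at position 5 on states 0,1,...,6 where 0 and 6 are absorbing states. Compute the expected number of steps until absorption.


For symmetric RW on 0,...,N with absorbing barriers, E(i) = i*(N-i)
E(5) = 5 * 1 = 5

5


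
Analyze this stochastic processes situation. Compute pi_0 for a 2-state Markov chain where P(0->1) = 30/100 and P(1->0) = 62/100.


Stationary distribution: pi_0 = p10/(p01+p10), pi_1 = p01/(p01+p10)
p01 = 0.3000, p10 = 0.6200
pi_0 = 0.6739

0.6739


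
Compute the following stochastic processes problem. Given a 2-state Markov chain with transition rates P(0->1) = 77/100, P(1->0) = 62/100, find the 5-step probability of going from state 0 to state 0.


Computing P^5 by matrix multiplication.
P = [[0.2300, 0.7700], [0.6200, 0.3800]]
After raising P to the power 5:
P^5(0,0) = 0.4410

0.4410


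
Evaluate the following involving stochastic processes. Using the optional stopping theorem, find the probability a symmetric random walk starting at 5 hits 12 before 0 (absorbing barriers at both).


By optional stopping theorem: E(M at tau) = M(0) = 5
P(hit 12)*12 + P(hit 0)*0 = 5
P(hit 12) = (5 - 0)/(12 - 0) = 5/12 = 0.4167

0.4167


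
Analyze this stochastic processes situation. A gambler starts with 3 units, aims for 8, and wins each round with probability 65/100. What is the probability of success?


Gambler's ruin formula:
r = q/p = 0.3500/0.6500 = 0.5385
P(win) = (1 - r^i)/(1 - r^N)
= (1 - 0.5385^3)/(1 - 0.5385^8)
= 0.8499

0.8499


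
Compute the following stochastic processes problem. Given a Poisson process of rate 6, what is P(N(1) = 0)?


P(N(t)=k) = (lambda*t)^k * exp(-lambda*t) / k!
lambda*t = 6
= 6^0 * exp(-6) / 0!
= 1 * 0.0025 / 1
= 0.0025

0.0025


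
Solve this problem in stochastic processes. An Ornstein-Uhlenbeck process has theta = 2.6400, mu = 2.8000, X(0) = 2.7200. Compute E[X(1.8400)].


E[X(t)] = mu + (X(0) - mu)*exp(-theta*t)
= 2.8000 + (2.7200 - 2.8000)*exp(-2.6400*1.8400)
= 2.8000 + -0.0800 * 0.0078
= 2.7994

2.7994


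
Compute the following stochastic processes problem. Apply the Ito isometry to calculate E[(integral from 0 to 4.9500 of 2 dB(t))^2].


By Ito isometry: E[(int f dB)^2] = int f^2 dt
= 2^2 * 4.9500
= 4 * 4.9500 = 19.8000

19.8000


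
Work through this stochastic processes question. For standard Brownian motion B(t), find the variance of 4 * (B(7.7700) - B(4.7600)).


Var(alpha*(B(t)-B(s))) = alpha^2 * (t-s)
= 4^2 * (7.7700 - 4.7600)
= 16 * 3.0100
= 48.1600

48.1600


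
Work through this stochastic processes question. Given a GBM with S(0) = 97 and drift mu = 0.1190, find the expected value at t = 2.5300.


E[S(t)] = S(0) * exp(mu * t)
= 97 * exp(0.1190 * 2.5300)
= 97 * 1.3513
= 131.0765

131.0765


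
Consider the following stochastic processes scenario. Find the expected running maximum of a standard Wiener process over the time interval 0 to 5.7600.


E(max B(s)) = sqrt(2t/pi)
= sqrt(2*5.7600/pi)
= sqrt(3.6669)
= 1.9149

1.9149


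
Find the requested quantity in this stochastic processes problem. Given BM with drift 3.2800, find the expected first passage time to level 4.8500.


Expected first passage time = a/mu
= 4.8500/3.2800
= 1.4787

1.4787


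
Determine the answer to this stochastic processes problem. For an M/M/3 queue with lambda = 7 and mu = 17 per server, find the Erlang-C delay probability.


a = lambda/mu = 0.4118
rho = a/c = 0.1373
Erlang-C formula applied:
C(c,a) = 0.0089

0.0089


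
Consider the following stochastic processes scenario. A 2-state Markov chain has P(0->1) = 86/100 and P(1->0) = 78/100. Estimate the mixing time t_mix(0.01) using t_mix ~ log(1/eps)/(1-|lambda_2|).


lambda_2 = |1 - p01 - p10| = |1 - 0.8600 - 0.7800| = 0.6400
t_mix ~ log(1/eps)/(1 - |lambda_2|)
= log(100)/(1 - 0.6400) = 4.6052/0.3600
= 12.7921

12.7921


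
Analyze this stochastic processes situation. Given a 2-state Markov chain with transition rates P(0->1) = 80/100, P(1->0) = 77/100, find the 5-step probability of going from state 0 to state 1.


Computing P^5 by matrix multiplication.
P = [[0.2000, 0.8000], [0.7700, 0.2300]]
After raising P to the power 5:
P^5(0,1) = 0.5402

0.5402


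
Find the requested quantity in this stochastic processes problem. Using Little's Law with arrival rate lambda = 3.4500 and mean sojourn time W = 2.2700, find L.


Little's Law: L = lambda * W
= 3.4500 * 2.2700
= 7.8315

7.8315


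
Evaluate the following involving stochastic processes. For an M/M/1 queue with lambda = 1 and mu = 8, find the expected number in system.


rho = 1/8 = 0.1250
L = rho/(1-rho)
= 0.1250/0.8750
= 0.1429

0.1429


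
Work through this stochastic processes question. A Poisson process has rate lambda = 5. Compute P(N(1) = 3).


P(N(t)=k) = (lambda*t)^k * exp(-lambda*t) / k!
lambda*t = 5
= 5^3 * exp(-5) / 3!
= 125 * 0.0067 / 6
= 0.1404

0.1404


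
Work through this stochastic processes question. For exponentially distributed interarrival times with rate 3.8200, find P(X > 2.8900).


P(X > t) = exp(-lambda * t)
= exp(-3.8200 * 2.8900)
= exp(-11.0398) = 1.6050e-05

1.6050e-05


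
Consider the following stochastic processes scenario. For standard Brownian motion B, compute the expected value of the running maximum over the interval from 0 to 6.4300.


E(max B(s)) = sqrt(2t/pi)
= sqrt(2*6.4300/pi)
= sqrt(4.0935)
= 2.0232

2.0232


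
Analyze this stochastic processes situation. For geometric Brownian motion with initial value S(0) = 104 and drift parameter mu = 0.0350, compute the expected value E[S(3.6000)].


E[S(t)] = S(0) * exp(mu * t)
= 104 * exp(0.0350 * 3.6000)
= 104 * 1.1343
= 117.9653

117.9653


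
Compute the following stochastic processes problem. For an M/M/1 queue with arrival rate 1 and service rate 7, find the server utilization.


rho = lambda/mu
= 1/7
= 0.1429

0.1429


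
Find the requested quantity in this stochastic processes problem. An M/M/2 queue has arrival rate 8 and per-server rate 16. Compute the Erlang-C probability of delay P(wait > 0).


a = lambda/mu = 0.5000
rho = a/c = 0.2500
Erlang-C formula applied:
C(c,a) = 0.1000

0.1000


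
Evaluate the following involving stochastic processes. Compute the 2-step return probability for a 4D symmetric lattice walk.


P(return in 2 steps) = P(reverse first step) = 1/(2d)
= 1/8
= 0.1250

0.1250


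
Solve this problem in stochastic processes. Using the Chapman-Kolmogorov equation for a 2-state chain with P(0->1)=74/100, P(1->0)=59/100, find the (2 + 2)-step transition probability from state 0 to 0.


P^4 = P^2 * P^2
Computing via matrix multiplication of the transition matrix.
Entry (0,0) of P^4 = 0.4502

0.4502


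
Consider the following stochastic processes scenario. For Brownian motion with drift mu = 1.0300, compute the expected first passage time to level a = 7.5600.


Expected first passage time = a/mu
= 7.5600/1.0300
= 7.3398

7.3398


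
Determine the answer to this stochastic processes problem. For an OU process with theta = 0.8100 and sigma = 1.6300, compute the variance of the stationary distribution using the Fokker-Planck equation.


Stationary variance = sigma^2 / (2*theta)
= 1.6300^2 / (2*0.8100)
= 2.6569 / 1.6200
= 1.6401

1.6401


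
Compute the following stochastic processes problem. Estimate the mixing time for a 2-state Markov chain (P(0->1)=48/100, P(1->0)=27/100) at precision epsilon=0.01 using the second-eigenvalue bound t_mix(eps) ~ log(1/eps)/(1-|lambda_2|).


lambda_2 = |1 - p01 - p10| = |1 - 0.4800 - 0.2700| = 0.2500
t_mix ~ log(1/eps)/(1 - |lambda_2|)
= log(100)/(1 - 0.2500) = 4.6052/0.7500
= 6.1402

6.1402


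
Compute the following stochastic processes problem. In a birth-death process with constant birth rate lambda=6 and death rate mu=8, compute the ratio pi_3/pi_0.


For birth-death process, pi_n/pi_0 = (lambda/mu)^n
= (6/8)^3
= 0.4219

0.4219


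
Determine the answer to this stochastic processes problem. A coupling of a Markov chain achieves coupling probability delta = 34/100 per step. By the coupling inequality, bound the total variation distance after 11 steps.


TV distance bound <= (1-delta)^n
= (1 - 0.3400)^11
= 0.6600^11
= 0.0104

0.0104


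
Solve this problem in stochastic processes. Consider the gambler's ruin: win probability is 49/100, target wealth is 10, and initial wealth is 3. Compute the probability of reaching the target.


Gambler's ruin formula:
r = q/p = 0.5100/0.4900 = 1.0408
P(win) = (1 - r^i)/(1 - r^N)
= (1 - 1.0408^3)/(1 - 1.0408^10)
= 0.2592

0.2592


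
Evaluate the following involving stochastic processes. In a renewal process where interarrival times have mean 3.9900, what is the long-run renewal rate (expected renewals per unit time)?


Long-run renewal rate = 1/E(X)
= 1/3.9900
= 0.2506

0.2506


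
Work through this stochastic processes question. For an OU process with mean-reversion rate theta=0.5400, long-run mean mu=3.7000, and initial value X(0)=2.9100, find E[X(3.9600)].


E[X(t)] = mu + (X(0) - mu)*exp(-theta*t)
= 3.7000 + (2.9100 - 3.7000)*exp(-0.5400*3.9600)
= 3.7000 + -0.7900 * 0.1178
= 3.6069

3.6069


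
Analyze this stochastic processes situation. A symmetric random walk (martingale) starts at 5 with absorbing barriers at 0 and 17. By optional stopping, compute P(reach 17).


By optional stopping theorem: E(M at tau) = M(0) = 5
P(hit 17)*17 + P(hit 0)*0 = 5
P(hit 17) = (5 - 0)/(17 - 0) = 5/17 = 0.2941

0.2941


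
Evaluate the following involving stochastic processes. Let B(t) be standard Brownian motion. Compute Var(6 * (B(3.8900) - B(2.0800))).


Var(alpha*(B(t)-B(s))) = alpha^2 * (t-s)
= 6^2 * (3.8900 - 2.0800)
= 36 * 1.8100
= 65.1600

65.1600


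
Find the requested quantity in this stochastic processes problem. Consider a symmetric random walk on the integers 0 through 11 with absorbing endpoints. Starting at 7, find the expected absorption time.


For symmetric RW on 0,...,N with absorbing barriers, E(i) = i*(N-i)
E(7) = 7 * 4 = 28

28


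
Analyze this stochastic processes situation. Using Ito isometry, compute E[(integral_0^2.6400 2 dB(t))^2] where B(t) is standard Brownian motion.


By Ito isometry: E[(int f dB)^2] = int f^2 dt
= 2^2 * 2.6400
= 4 * 2.6400 = 10.5600

10.5600


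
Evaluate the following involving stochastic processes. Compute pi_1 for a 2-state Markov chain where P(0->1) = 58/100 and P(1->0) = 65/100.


Stationary distribution: pi_0 = p10/(p01+p10), pi_1 = p01/(p01+p10)
p01 = 0.5800, p10 = 0.6500
pi_1 = 0.4715

0.4715


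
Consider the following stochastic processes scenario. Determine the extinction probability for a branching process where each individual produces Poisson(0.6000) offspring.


Since mu = 0.6000 <= 1, extinction probability = 1.

1.0000


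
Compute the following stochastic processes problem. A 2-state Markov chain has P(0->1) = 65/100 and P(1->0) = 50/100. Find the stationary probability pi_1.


Stationary distribution: pi_0 = p10/(p01+p10), pi_1 = p01/(p01+p10)
p01 = 0.6500, p10 = 0.5000
pi_1 = 0.5652

0.5652


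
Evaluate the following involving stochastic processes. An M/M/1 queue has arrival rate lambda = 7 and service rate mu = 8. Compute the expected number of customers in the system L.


rho = 7/8 = 0.8750
L = rho/(1-rho)
= 0.8750/0.1250
= 7.0000

7.0000


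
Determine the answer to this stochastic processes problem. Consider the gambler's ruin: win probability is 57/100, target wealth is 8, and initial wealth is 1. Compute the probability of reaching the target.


Gambler's ruin formula:
r = q/p = 0.4300/0.5700 = 0.7544
P(win) = (1 - r^i)/(1 - r^N)
= (1 - 0.7544^1)/(1 - 0.7544^8)
= 0.2744

0.2744


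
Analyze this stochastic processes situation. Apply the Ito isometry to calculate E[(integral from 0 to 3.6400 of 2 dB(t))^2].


By Ito isometry: E[(int f dB)^2] = int f^2 dt
= 2^2 * 3.6400
= 4 * 3.6400 = 14.5600

14.5600


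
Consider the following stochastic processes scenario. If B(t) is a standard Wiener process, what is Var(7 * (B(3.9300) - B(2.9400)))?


Var(alpha*(B(t)-B(s))) = alpha^2 * (t-s)
= 7^2 * (3.9300 - 2.9400)
= 49 * 0.9900
= 48.5100

48.5100


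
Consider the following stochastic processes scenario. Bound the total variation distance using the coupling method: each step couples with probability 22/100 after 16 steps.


TV distance bound <= (1-delta)^n
= (1 - 0.2200)^16
= 0.7800^16
= 0.0188

0.0188


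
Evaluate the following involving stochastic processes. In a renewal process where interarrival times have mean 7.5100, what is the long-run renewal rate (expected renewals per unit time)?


Long-run renewal rate = 1/E(X)
= 1/7.5100
= 0.1332

0.1332


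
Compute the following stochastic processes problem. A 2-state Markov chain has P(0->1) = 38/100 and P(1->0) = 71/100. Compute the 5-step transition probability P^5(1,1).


Computing P^5 by matrix multiplication.
P = [[0.6200, 0.3800], [0.7100, 0.2900]]
After raising P to the power 5:
P^5(1,1) = 0.3486

0.3486


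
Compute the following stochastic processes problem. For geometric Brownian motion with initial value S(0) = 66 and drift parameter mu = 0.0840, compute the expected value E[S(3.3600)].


E[S(t)] = S(0) * exp(mu * t)
= 66 * exp(0.0840 * 3.3600)
= 66 * 1.3261
= 87.5224

87.5224


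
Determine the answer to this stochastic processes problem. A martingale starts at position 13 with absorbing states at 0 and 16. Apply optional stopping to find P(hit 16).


By optional stopping theorem: E(M at tau) = M(0) = 13
P(hit 16)*16 + P(hit 0)*0 = 13
P(hit 16) = (13 - 0)/(16 - 0) = 13/16 = 0.8125

0.8125


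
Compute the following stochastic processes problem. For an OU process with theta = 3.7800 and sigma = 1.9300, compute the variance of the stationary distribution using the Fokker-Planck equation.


Stationary variance = sigma^2 / (2*theta)
= 1.9300^2 / (2*3.7800)
= 3.7249 / 7.5600
= 0.4927

0.4927


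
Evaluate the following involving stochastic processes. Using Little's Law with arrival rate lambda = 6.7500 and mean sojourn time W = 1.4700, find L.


Little's Law: L = lambda * W
= 6.7500 * 1.4700
= 9.9225

9.9225


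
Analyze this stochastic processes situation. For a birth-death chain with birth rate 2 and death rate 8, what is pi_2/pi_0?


For birth-death process, pi_n/pi_0 = (lambda/mu)^n
= (2/8)^2
= 0.0625

0.0625


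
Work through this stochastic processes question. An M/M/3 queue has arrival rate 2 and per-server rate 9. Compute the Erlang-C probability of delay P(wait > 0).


a = lambda/mu = 0.2222
rho = a/c = 0.0741
Erlang-C formula applied:
C(c,a) = 0.0016

0.0016


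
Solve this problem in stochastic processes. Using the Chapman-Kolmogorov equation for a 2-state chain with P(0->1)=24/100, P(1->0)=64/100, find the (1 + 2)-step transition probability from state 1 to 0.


P^3 = P^1 * P^2
Computing via matrix multiplication of the transition matrix.
Entry (1,0) of P^3 = 0.7260

0.7260


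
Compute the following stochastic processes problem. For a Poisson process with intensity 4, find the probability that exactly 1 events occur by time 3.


P(N(t)=k) = (lambda*t)^k * exp(-lambda*t) / k!
lambda*t = 12
= 12^1 * exp(-12) / 1!
= 12 * 6.1442e-06 / 1
= 7.3731e-05

7.3731e-05


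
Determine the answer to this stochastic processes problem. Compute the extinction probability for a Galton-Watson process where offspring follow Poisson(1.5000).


Since mu = 1.5000 > 1, extinction prob q < 1.
Solve s = exp(mu*(s-1)) iteratively.
q = 0.4172

0.4172


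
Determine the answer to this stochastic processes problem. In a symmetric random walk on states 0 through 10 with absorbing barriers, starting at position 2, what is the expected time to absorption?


For symmetric RW on 0,...,N with absorbing barriers, E(i) = i*(N-i)
E(2) = 2 * 8 = 16

16


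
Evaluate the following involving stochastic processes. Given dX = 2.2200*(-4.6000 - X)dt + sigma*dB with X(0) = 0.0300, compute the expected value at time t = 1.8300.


E[X(t)] = mu + (X(0) - mu)*exp(-theta*t)
= -4.6000 + (0.0300 - -4.6000)*exp(-2.2200*1.8300)
= -4.6000 + 4.6300 * 0.0172
= -4.5203

-4.5203


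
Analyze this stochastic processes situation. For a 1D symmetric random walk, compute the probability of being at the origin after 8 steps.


P(S(8) = 0) = C(8,4) / 4^4
= 70 / 256
= 0.2734

0.2734


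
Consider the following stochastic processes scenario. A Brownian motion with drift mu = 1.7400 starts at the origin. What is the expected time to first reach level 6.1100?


Expected first passage time = a/mu
= 6.1100/1.7400
= 3.5115

3.5115


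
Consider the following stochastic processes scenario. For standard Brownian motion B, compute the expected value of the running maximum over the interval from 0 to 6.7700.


E(max B(s)) = sqrt(2t/pi)
= sqrt(2*6.7700/pi)
= sqrt(4.3099)
= 2.0760

2.0760


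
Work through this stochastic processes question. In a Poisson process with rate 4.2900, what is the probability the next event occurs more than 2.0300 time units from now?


P(X > t) = exp(-lambda * t)
= exp(-4.2900 * 2.0300)
= exp(-8.7087) = 1.6514e-04

1.6514e-04


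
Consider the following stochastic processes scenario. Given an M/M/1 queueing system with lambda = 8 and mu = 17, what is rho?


rho = lambda/mu
= 8/17
= 0.4706

0.4706


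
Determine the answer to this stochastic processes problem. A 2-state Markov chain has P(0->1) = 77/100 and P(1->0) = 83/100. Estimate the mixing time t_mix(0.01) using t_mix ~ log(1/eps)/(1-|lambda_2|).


lambda_2 = |1 - p01 - p10| = |1 - 0.7700 - 0.8300| = 0.6000
t_mix ~ log(1/eps)/(1 - |lambda_2|)
= log(100)/(1 - 0.6000) = 4.6052/0.4000
= 11.5129

11.5129


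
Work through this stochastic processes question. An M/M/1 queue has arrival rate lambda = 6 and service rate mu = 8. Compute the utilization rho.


rho = lambda/mu
= 6/8
= 0.7500

0.7500


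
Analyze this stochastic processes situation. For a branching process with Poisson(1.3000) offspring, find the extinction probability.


Since mu = 1.3000 > 1, extinction prob q < 1.
Solve s = exp(mu*(s-1)) iteratively.
q = 0.5770

0.5770


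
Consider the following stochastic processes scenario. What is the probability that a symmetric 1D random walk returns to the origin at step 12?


P(S(12) = 0) = C(12,6) / 4^6
= 924 / 4096
= 0.2256

0.2256


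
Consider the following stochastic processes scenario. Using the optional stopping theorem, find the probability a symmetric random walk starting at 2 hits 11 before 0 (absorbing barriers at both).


By optional stopping theorem: E(M at tau) = M(0) = 2
P(hit 11)*11 + P(hit 0)*0 = 2
P(hit 11) = (2 - 0)/(11 - 0) = 2/11 = 0.1818

0.1818


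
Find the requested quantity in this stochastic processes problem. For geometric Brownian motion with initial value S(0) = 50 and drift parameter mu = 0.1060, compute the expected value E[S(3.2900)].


E[S(t)] = S(0) * exp(mu * t)
= 50 * exp(0.1060 * 3.2900)
= 50 * 1.4173
= 70.8640

70.8640


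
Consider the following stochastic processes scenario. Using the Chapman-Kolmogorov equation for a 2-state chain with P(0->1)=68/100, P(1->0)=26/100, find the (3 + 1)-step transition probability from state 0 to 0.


P^4 = P^3 * P^1
Computing via matrix multiplication of the transition matrix.
Entry (0,0) of P^4 = 0.2766

0.2766


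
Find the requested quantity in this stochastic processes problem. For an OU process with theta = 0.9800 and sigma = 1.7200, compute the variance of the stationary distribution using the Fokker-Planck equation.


Stationary variance = sigma^2 / (2*theta)
= 1.7200^2 / (2*0.9800)
= 2.9584 / 1.9600
= 1.5094

1.5094


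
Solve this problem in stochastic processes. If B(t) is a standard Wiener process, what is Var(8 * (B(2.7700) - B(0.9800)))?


Var(alpha*(B(t)-B(s))) = alpha^2 * (t-s)
= 8^2 * (2.7700 - 0.9800)
= 64 * 1.7900
= 114.5600

114.5600


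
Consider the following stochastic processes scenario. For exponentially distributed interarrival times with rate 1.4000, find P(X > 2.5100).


P(X > t) = exp(-lambda * t)
= exp(-1.4000 * 2.5100)
= exp(-3.5140) = 0.0298

0.0298


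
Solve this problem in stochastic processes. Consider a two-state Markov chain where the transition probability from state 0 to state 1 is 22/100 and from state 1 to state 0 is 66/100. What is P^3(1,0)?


Computing P^3 by matrix multiplication.
P = [[0.7800, 0.2200], [0.6600, 0.3400]]
After raising P to the power 3:
P^3(1,0) = 0.7487

0.7487


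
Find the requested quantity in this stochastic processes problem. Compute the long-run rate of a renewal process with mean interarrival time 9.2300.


Long-run renewal rate = 1/E(X)
= 1/9.2300
= 0.1083

0.1083


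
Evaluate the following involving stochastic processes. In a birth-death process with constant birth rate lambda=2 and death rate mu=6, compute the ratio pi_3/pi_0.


For birth-death process, pi_n/pi_0 = (lambda/mu)^n
= (2/6)^3
= 0.0370

0.0370


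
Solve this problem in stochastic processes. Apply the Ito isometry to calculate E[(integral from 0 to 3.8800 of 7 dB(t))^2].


By Ito isometry: E[(int f dB)^2] = int f^2 dt
= 7^2 * 3.8800
= 49 * 3.8800 = 190.1200

190.1200


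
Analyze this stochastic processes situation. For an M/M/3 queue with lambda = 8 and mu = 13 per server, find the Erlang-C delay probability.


a = lambda/mu = 0.6154
rho = a/c = 0.2051
Erlang-C formula applied:
C(c,a) = 0.0264

0.0264


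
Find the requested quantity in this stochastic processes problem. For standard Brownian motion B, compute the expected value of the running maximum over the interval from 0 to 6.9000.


E(max B(s)) = sqrt(2t/pi)
= sqrt(2*6.9000/pi)
= sqrt(4.3927)
= 2.0959

2.0959


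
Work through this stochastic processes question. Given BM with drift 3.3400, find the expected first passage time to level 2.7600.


Expected first passage time = a/mu
= 2.7600/3.3400
= 0.8263

0.8263


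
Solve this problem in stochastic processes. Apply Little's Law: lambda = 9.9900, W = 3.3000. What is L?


Little's Law: L = lambda * W
= 9.9900 * 3.3000
= 32.9670

32.9670


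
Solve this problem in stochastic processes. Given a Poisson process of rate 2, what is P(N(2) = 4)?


P(N(t)=k) = (lambda*t)^k * exp(-lambda*t) / k!
lambda*t = 4
= 4^4 * exp(-4) / 4!
= 256 * 0.0183 / 24
= 0.1954

0.1954


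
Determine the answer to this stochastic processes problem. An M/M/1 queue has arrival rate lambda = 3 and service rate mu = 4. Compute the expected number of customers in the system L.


rho = 3/4 = 0.7500
L = rho/(1-rho)
= 0.7500/0.2500
= 3.0000

3.0000


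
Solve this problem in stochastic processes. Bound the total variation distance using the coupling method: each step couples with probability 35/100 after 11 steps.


TV distance bound <= (1-delta)^n
= (1 - 0.3500)^11
= 0.6500^11
= 0.0088

0.0088


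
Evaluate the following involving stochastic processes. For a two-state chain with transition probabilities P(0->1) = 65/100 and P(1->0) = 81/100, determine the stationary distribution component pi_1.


Stationary distribution: pi_0 = p10/(p01+p10), pi_1 = p01/(p01+p10)
p01 = 0.6500, p10 = 0.8100
pi_1 = 0.4452

0.4452


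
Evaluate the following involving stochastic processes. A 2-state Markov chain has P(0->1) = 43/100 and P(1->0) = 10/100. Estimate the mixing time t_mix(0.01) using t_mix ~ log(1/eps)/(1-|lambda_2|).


lambda_2 = |1 - p01 - p10| = |1 - 0.4300 - 0.1000| = 0.4700
t_mix ~ log(1/eps)/(1 - |lambda_2|)
= log(100)/(1 - 0.4700) = 4.6052/0.5300
= 8.6890

8.6890


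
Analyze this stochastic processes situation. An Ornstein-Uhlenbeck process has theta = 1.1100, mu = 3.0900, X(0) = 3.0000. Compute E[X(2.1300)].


E[X(t)] = mu + (X(0) - mu)*exp(-theta*t)
= 3.0900 + (3.0000 - 3.0900)*exp(-1.1100*2.1300)
= 3.0900 + -0.0900 * 0.0940
= 3.0815

3.0815


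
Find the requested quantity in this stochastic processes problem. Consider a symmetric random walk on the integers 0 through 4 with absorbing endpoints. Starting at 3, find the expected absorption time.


For symmetric RW on 0,...,N with absorbing barriers, E(i) = i*(N-i)
E(3) = 3 * 1 = 3

3


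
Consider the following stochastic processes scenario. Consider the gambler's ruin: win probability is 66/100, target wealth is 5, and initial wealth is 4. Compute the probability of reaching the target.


Gambler's ruin formula:
r = q/p = 0.3400/0.6600 = 0.5152
P(win) = (1 - r^i)/(1 - r^N)
= (1 - 0.5152^4)/(1 - 0.5152^5)
= 0.9646

0.9646


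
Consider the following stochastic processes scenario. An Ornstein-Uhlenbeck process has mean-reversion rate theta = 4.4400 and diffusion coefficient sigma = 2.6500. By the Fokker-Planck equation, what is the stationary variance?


Stationary variance = sigma^2 / (2*theta)
= 2.6500^2 / (2*4.4400)
= 7.0225 / 8.8800
= 0.7908

0.7908


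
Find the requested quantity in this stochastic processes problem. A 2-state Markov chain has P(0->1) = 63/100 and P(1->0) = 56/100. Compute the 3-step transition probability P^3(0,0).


Computing P^3 by matrix multiplication.
P = [[0.3700, 0.6300], [0.5600, 0.4400]]
After raising P to the power 3:
P^3(0,0) = 0.4670

0.4670


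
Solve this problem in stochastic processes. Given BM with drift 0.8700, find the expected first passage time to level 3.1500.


Expected first passage time = a/mu
= 3.1500/0.8700
= 3.6207

3.6207


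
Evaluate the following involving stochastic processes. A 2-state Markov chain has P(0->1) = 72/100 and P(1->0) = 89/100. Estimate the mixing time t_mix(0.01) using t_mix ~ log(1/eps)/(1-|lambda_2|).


lambda_2 = |1 - p01 - p10| = |1 - 0.7200 - 0.8900| = 0.6100
t_mix ~ log(1/eps)/(1 - |lambda_2|)
= log(100)/(1 - 0.6100) = 4.6052/0.3900
= 11.8081

11.8081


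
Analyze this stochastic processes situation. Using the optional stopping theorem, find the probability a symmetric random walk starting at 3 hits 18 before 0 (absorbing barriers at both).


By optional stopping theorem: E(M at tau) = M(0) = 3
P(hit 18)*18 + P(hit 0)*0 = 3
P(hit 18) = (3 - 0)/(18 - 0) = 1/6 = 0.1667

0.1667


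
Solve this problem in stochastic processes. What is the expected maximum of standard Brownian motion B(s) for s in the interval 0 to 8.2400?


E(max B(s)) = sqrt(2t/pi)
= sqrt(2*8.2400/pi)
= sqrt(5.2457)
= 2.2904

2.2904


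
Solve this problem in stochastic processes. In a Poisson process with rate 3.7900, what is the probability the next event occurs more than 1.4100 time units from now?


P(X > t) = exp(-lambda * t)
= exp(-3.7900 * 1.4100)
= exp(-5.3439) = 0.0048

0.0048


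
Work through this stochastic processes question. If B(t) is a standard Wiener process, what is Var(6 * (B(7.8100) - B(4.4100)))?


Var(alpha*(B(t)-B(s))) = alpha^2 * (t-s)
= 6^2 * (7.8100 - 4.4100)
= 36 * 3.4000
= 122.4000

122.4000


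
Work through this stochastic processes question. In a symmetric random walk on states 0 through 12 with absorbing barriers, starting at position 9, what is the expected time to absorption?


For symmetric RW on 0,...,N with absorbing barriers, E(i) = i*(N-i)
E(9) = 9 * 3 = 27

27


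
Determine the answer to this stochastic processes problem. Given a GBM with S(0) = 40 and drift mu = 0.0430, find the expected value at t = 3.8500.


E[S(t)] = S(0) * exp(mu * t)
= 40 * exp(0.0430 * 3.8500)
= 40 * 1.1800
= 47.2017

47.2017


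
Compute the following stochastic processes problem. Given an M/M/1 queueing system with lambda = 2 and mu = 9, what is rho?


rho = lambda/mu
= 2/9
= 0.2222

0.2222


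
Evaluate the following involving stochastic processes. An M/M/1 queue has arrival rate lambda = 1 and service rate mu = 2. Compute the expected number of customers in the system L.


rho = 1/2 = 0.5000
L = rho/(1-rho)
= 0.5000/0.5000
= 1.0000

1.0000


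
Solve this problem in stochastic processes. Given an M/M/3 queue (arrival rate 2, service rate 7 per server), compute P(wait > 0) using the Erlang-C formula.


a = lambda/mu = 0.2857
rho = a/c = 0.0952
Erlang-C formula applied:
C(c,a) = 0.0032

0.0032


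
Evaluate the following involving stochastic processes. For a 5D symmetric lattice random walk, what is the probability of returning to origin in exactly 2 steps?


P(return in 2 steps) = P(reverse first step) = 1/(2d)
= 1/10
= 0.1000

0.1000


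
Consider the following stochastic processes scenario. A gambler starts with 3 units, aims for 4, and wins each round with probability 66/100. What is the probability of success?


Gambler's ruin formula:
r = q/p = 0.3400/0.6600 = 0.5152
P(win) = (1 - r^i)/(1 - r^N)
= (1 - 0.5152^3)/(1 - 0.5152^4)
= 0.9287

0.9287


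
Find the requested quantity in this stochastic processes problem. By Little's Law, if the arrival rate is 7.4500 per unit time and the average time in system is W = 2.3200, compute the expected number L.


Little's Law: L = lambda * W
= 7.4500 * 2.3200
= 17.2840

17.2840


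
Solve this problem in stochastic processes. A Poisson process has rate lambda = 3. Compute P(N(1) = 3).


P(N(t)=k) = (lambda*t)^k * exp(-lambda*t) / k!
lambda*t = 3
= 3^3 * exp(-3) / 3!
= 27 * 0.0498 / 6
= 0.2240

0.2240


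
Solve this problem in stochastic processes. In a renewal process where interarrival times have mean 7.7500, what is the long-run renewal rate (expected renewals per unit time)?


Long-run renewal rate = 1/E(X)
= 1/7.7500
= 0.1290

0.1290


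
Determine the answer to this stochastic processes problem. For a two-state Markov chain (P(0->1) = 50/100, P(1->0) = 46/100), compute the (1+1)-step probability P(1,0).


P^2 = P^1 * P^1
Computing via matrix multiplication of the transition matrix.
Entry (1,0) of P^2 = 0.4784

0.4784


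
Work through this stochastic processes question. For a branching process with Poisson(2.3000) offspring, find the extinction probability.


Since mu = 2.3000 > 1, extinction prob q < 1.
Solve s = exp(mu*(s-1)) iteratively.
q = 0.1376

0.1376


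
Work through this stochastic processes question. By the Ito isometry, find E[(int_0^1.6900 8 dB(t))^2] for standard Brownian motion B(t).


By Ito isometry: E[(int f dB)^2] = int f^2 dt
= 8^2 * 1.6900
= 64 * 1.6900 = 108.1600

108.1600


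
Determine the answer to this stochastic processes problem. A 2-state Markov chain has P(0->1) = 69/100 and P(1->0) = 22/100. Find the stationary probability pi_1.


Stationary distribution: pi_0 = p10/(p01+p10), pi_1 = p01/(p01+p10)
p01 = 0.6900, p10 = 0.2200
pi_1 = 0.7582

0.7582
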